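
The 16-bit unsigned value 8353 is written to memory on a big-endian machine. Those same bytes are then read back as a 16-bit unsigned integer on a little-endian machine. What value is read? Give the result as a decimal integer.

41248

8353 in 16-bit hexadecimal is 0x20A1.
Stored big-endian, the bytes at ascending addresses are 20 A1.
Read back as little-endian, the first byte is least significant, giving 0xA120.
0xA120 = 41248.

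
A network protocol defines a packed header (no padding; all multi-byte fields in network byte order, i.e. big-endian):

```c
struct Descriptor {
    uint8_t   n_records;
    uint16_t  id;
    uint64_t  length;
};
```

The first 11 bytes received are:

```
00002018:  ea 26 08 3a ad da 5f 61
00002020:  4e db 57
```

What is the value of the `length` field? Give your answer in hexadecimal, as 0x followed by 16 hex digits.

0x3AADDA5F614EDB57

`length` follows `n_records` (1 B), `id` (2 B), so it starts at offset 1 + 2 = 3 and occupies 8 bytes.
Bytes at offsets 3..10: 3A AD DA 5F 61 4E DB 57.
In big-endian order the high byte comes first in memory.
The bytes are already most-significant first: 0x3AADDA5F614EDB57.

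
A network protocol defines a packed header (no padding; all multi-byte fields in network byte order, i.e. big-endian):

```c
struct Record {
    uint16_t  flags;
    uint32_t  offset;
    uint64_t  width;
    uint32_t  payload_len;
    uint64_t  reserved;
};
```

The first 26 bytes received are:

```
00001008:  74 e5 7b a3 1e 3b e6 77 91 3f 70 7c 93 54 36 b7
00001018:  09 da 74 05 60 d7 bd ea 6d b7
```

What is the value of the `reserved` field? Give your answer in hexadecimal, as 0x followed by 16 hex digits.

0x740560D7BDEA6DB7

`reserved` follows `flags` (2 B), `offset` (4 B), `width` (8 B), `payload_len` (4 B), so it starts at offset 2 + 4 + 8 + 4 = 18 and occupies 8 bytes.
Bytes at offsets 18..25: 74 05 60 D7 BD EA 6D B7.
Big-endian stores the most-significant byte at the lowest address.
The bytes are already most-significant first: 0x740560D7BDEA6DB7.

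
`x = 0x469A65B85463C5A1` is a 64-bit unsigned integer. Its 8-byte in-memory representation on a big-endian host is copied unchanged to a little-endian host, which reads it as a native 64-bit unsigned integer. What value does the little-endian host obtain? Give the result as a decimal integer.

Stored big-endian, the bytes at ascending addresses are 46 9A 65 B8 54 63 C5 A1.
Read back as little-endian, the first byte is least significant, giving 0xA1C56354B8659A46.
0xA1C56354B8659A46 = 11656832426040465990.

11656832426040465990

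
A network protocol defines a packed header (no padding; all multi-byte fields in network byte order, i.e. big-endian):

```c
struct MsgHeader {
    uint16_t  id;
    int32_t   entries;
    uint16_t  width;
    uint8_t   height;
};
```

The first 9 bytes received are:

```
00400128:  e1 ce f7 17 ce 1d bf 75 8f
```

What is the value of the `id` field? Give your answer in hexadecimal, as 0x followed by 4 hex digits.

0xE1CE

`id` is the first field, at byte offset 0, occupying 2 bytes.
Bytes at offsets 0..1: E1 CE.
In big-endian order the high byte comes first in memory.
The bytes are already most-significant first: 0xE1CE.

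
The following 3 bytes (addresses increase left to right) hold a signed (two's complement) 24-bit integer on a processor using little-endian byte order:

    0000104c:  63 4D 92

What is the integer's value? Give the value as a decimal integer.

-7189149

Little-endian: lowest address holds the least-significant byte.
Reassemble most-significant byte first: 92 4D 63 → 0x924D63.
Top bit is set, so as a signed 24-bit value this is 0x924D63 − 2^24 = -7189149.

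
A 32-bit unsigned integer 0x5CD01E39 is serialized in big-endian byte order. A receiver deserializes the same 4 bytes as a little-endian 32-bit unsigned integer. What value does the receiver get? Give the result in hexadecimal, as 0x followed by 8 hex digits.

0x391ED05C

Stored big-endian, the bytes at ascending addresses are 5C D0 1E 39.
Read back as little-endian, the first byte is least significant, giving 0x391ED05C.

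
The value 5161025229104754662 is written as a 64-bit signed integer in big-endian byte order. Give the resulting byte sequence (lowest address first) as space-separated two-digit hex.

47 9F A5 1A 01 9E 2F E6

5161025229104754662 in hexadecimal, padded to 64 bits, is 0x479FA51A019E2FE6.
Split into bytes (most-significant first): 47 9F A5 1A 01 9E 2F E6.
Big-endian: lowest address holds the most-significant byte.
So the memory order matches the most-significant-first order: 47 9F A5 1A 01 9E 2F E6.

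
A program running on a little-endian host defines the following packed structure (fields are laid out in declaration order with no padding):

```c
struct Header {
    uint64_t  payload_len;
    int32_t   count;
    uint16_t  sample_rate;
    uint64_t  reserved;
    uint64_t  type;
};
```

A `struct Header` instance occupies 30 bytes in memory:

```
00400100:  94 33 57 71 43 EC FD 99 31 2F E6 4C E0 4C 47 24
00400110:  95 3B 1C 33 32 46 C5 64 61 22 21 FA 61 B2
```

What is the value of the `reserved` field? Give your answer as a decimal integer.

5058161527842219079

`reserved` follows `payload_len` (8 B), `count` (4 B), `sample_rate` (2 B), so it starts at offset 8 + 4 + 2 = 14 and occupies 8 bytes.
Bytes at offsets 14..21: 47 24 95 3B 1C 33 32 46.
Little-endian: lowest address holds the least-significant byte.
Reassemble most-significant byte first: 46 32 33 1C 3B 95 24 47 → 0x4632331C3B952447.
0x4632331C3B952447 = 5058161527842219079.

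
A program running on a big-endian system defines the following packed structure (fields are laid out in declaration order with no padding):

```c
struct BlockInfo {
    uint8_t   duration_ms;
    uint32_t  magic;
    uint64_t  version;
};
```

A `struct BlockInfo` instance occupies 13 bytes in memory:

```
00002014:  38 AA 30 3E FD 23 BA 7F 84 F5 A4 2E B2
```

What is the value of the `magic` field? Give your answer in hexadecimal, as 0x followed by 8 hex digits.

`magic` follows `duration_ms` (1 byte), so it starts at byte offset 1 and occupies 4 bytes.
Bytes at offsets 1..4: AA 30 3E FD.
In big-endian order the high byte comes first in memory.
The bytes are already most-significant first: 0xAA303EFD.

0xAA303EFD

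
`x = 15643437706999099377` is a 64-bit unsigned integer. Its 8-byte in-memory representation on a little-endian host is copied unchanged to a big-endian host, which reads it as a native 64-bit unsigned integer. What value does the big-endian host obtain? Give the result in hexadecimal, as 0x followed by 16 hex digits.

15643437706999099377 in 64-bit hexadecimal is 0xD918A7B647A1EFF1.
Stored little-endian, the bytes at ascending addresses are F1 EF A1 47 B6 A7 18 D9.
Read back as big-endian, the last byte is least significant, giving 0xF1EFA147B6A718D9.

0xF1EFA147B6A718D9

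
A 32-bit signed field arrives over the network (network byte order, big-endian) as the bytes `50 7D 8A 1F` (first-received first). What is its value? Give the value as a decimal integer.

1350404639

Big-endian: lowest address holds the most-significant byte.
The bytes are already most-significant first: 0x507D8A1F.
0x507D8A1F = 1350404639.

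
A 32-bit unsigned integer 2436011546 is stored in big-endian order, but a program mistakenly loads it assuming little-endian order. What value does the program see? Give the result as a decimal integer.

446050961

2436011546 in 32-bit hexadecimal is 0x9132961A.
Stored big-endian, the bytes at ascending addresses are 91 32 96 1A.
Read back as little-endian, the first byte is least significant, giving 0x1A963291.
0x1A963291 = 446050961.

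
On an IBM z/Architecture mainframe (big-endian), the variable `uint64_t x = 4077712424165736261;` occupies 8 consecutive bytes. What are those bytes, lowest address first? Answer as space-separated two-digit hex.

4077712424165736261 in hexadecimal, padded to 64 bits, is 0x3896F1D85A987F45.
Split into bytes (most-significant first): 38 96 F1 D8 5A 98 7F 45.
Big-endian: lowest address holds the most-significant byte.
So the memory order matches the most-significant-first order: 38 96 F1 D8 5A 98 7F 45.

38 96 F1 D8 5A 98 7F 45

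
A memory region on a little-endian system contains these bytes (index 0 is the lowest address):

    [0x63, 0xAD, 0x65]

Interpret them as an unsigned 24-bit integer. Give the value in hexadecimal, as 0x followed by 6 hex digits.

0x65AD63

Little-endian stores the least-significant byte at the lowest address.
Reassemble most-significant byte first: 65 AD 63 → 0x65AD63.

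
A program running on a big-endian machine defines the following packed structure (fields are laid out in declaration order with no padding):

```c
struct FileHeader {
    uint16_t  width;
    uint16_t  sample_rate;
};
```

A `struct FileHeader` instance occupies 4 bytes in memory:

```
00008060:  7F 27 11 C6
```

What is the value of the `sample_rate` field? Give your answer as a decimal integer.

4550

`sample_rate` follows `width` (2 bytes), so it starts at byte offset 2 and occupies 2 bytes.
Bytes at offsets 2..3: 11 C6.
Big-endian: lowest address holds the most-significant byte.
The bytes are already most-significant first: 0x11C6.
0x11C6 = 4550.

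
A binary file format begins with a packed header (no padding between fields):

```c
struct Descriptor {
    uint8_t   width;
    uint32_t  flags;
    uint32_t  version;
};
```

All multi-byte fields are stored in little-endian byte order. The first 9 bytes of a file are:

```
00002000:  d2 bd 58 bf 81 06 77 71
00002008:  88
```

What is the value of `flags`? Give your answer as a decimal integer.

`flags` follows `width` (1 byte), so it starts at byte offset 1 and occupies 4 bytes.
Bytes at offsets 1..4: BD 58 BF 81.
In little-endian order the low byte comes first in memory.
Reassemble most-significant byte first: 81 BF 58 BD → 0x81BF58BD.
0x81BF58BD = 2176800957.

2176800957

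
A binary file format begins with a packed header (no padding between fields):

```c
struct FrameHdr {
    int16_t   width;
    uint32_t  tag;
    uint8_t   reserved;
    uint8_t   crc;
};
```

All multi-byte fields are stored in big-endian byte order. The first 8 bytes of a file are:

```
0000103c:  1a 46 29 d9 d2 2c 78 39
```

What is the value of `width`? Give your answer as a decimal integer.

6726

`width` is the first field, at byte offset 0, occupying 2 bytes.
Bytes at offsets 0..1: 1A 46.
Big-endian stores the most-significant byte at the lowest address.
The bytes are already most-significant first: 0x1A46.
0x1A46 = 6726.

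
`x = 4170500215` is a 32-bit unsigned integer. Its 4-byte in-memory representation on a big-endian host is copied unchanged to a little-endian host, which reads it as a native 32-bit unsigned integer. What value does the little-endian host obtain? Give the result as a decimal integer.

4170500215 in 32-bit hexadecimal is 0xF894C877.
Stored big-endian, the bytes at ascending addresses are F8 94 C8 77.
Read back as little-endian, the first byte is least significant, giving 0x77C894F8.
0x77C894F8 = 2009634040.

2009634040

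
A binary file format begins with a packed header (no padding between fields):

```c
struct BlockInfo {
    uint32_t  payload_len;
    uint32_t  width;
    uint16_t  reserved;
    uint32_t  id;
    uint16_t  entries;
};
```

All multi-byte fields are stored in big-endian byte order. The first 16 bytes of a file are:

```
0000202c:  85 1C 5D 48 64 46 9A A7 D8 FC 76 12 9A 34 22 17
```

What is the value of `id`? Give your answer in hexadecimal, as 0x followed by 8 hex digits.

`id` follows `payload_len` (4 B), `width` (4 B), `reserved` (2 B), so it starts at offset 4 + 4 + 2 = 10 and occupies 4 bytes.
Bytes at offsets 10..13: 76 12 9A 34.
Big-endian: lowest address holds the most-significant byte.
The bytes are already most-significant first: 0x76129A34.

0x76129A34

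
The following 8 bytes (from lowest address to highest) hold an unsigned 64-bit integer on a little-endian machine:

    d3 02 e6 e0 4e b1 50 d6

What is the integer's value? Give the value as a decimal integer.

In little-endian order the low byte comes first in memory.
Reassemble most-significant byte first: D6 50 B1 4E E0 E6 02 D3 → 0xD650B14EE0E602D3.
0xD650B14EE0E602D3 = 15443038074592166611.

15443038074592166611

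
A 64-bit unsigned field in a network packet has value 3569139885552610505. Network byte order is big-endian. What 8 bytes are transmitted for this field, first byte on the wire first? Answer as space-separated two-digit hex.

3569139885552610505 in hexadecimal, padded to 64 bits, is 0x318821D0D80AACC9.
Split into bytes (most-significant first): 31 88 21 D0 D8 0A AC C9.
In big-endian order the high byte comes first in memory.
So the memory order matches the most-significant-first order: 31 88 21 D0 D8 0A AC C9.

31 88 21 D0 D8 0A AC C9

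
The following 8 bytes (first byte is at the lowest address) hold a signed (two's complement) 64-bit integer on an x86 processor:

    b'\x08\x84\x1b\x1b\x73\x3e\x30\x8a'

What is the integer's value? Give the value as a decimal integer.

-8489216633496435704

Little-endian stores the least-significant byte at the lowest address.
Reassemble most-significant byte first: 8A 30 3E 73 1B 1B 84 08 → 0x8A303E731B1B8408.
Top bit is set, so as a signed 64-bit value this is 0x8A303E731B1B8408 − 2^64 = -8489216633496435704.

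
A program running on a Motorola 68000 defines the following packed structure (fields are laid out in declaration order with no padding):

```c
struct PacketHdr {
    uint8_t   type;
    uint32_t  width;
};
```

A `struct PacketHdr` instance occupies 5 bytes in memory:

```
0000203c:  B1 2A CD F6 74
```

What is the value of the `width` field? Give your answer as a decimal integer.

`width` follows `type` (1 byte), so it starts at byte offset 1 and occupies 4 bytes.
Bytes at offsets 1..4: 2A CD F6 74.
In big-endian order the high byte comes first in memory.
The bytes are already most-significant first: 0x2ACDF674.
0x2ACDF674 = 718141044.

718141044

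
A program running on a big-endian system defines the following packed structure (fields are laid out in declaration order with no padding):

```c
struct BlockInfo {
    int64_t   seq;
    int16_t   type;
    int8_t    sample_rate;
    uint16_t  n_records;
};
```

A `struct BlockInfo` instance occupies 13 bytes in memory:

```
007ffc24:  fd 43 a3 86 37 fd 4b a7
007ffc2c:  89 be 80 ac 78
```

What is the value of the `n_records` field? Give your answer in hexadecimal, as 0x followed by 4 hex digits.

`n_records` follows `seq` (8 B), `type` (2 B), `sample_rate` (1 B), so it starts at offset 8 + 2 + 1 = 11 and occupies 2 bytes.
Bytes at offsets 11..12: AC 78.
Big-endian stores the most-significant byte at the lowest address.
The bytes are already most-significant first: 0xAC78.

0xAC78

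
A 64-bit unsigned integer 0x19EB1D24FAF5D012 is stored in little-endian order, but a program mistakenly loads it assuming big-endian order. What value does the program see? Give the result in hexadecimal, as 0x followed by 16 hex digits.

Stored little-endian, the bytes at ascending addresses are 12 D0 F5 FA 24 1D EB 19.
Read back as big-endian, the last byte is least significant, giving 0x12D0F5FA241DEB19.

0x12D0F5FA241DEB19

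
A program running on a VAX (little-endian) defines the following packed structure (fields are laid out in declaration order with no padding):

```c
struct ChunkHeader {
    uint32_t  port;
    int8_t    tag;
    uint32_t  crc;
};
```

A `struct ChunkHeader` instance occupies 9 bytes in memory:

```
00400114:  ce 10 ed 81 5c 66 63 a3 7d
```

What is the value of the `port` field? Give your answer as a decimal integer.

2179797198

`port` is the first field, at byte offset 0, occupying 4 bytes.
Bytes at offsets 0..3: CE 10 ED 81.
Little-endian stores the least-significant byte at the lowest address.
Reassemble most-significant byte first: 81 ED 10 CE → 0x81ED10CE.
0x81ED10CE = 2179797198.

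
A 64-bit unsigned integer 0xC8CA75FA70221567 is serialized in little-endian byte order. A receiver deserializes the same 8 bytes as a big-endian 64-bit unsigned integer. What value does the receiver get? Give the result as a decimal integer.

Stored little-endian, the bytes at ascending addresses are 67 15 22 70 FA 75 CA C8.
Read back as big-endian, the last byte is least significant, giving 0x67152270FA75CAC8.
0x67152270FA75CAC8 = 7427881029051206344.

7427881029051206344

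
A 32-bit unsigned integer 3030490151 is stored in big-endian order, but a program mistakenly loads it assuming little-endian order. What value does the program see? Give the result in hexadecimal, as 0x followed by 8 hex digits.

3030490151 in 32-bit hexadecimal is 0xB4A19C27.
Stored big-endian, the bytes at ascending addresses are B4 A1 9C 27.
Read back as little-endian, the first byte is least significant, giving 0x279CA1B4.

0x279CA1B4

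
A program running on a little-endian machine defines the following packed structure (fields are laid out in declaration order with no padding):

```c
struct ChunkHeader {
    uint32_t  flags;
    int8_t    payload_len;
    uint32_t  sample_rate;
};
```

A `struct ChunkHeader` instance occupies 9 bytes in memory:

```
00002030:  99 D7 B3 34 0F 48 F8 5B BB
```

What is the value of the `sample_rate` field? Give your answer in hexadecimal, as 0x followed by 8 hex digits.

`sample_rate` follows `flags` (4 B), `payload_len` (1 B), so it starts at offset 4 + 1 = 5 and occupies 4 bytes.
Bytes at offsets 5..8: 48 F8 5B BB.
Little-endian: lowest address holds the least-significant byte.
Reassemble most-significant byte first: BB 5B F8 48 → 0xBB5BF848.

0xBB5BF848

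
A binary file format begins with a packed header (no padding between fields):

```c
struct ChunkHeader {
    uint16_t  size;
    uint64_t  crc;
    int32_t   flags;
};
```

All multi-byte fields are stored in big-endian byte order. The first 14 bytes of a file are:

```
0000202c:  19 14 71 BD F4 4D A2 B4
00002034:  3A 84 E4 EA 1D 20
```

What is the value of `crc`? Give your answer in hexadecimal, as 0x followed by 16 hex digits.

0x71BDF44DA2B43A84

`crc` follows `size` (2 bytes), so it starts at byte offset 2 and occupies 8 bytes.
Bytes at offsets 2..9: 71 BD F4 4D A2 B4 3A 84.
Big-endian: lowest address holds the most-significant byte.
The bytes are already most-significant first: 0x71BDF44DA2B43A84.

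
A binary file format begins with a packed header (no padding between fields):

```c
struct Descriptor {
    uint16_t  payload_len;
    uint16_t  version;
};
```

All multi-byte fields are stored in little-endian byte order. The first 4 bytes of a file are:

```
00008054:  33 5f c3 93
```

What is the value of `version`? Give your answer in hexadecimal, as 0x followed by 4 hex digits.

`version` follows `payload_len` (2 bytes), so it starts at byte offset 2 and occupies 2 bytes.
Bytes at offsets 2..3: C3 93.
Little-endian: lowest address holds the least-significant byte.
Reassemble most-significant byte first: 93 C3 → 0x93C3.

0x93C3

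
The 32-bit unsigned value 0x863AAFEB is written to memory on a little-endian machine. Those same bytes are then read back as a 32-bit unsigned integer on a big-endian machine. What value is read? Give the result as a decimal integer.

3954129542

Stored little-endian, the bytes at ascending addresses are EB AF 3A 86.
Read back as big-endian, the last byte is least significant, giving 0xEBAF3A86.
0xEBAF3A86 = 3954129542.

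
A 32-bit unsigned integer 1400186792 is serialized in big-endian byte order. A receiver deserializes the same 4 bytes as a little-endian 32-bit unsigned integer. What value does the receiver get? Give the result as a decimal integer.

1400186792 in 32-bit hexadecimal is 0x537527A8.
Stored big-endian, the bytes at ascending addresses are 53 75 27 A8.
Read back as little-endian, the first byte is least significant, giving 0xA8277553.
0xA8277553 = 2821158227.

2821158227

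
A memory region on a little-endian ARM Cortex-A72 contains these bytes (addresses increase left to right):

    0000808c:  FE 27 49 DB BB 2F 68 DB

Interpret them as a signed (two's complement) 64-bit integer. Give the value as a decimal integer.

In little-endian order the low byte comes first in memory.
Reassemble most-significant byte first: DB 68 2F BB DB 49 27 FE → 0xDB682FBBDB4927FE.
Top bit is set, so as a signed 64-bit value this is 0xDB682FBBDB4927FE − 2^64 = -2636805097941030914.

-2636805097941030914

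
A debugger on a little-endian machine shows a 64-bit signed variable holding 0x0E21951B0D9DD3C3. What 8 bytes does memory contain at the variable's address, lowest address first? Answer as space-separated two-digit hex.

C3 D3 9D 0D 1B 95 21 0E

Split into bytes (most-significant first): 0E 21 95 1B 0D 9D D3 C3.
Little-endian: lowest address holds the least-significant byte.
So at ascending addresses the bytes are C3 D3 9D 0D 1B 95 21 0E.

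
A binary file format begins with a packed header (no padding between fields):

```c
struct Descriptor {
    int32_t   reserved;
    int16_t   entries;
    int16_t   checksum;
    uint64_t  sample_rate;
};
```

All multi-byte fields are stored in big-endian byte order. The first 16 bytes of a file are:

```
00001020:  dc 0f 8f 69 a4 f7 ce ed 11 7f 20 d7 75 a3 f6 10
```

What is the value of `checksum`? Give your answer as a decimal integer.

`checksum` follows `reserved` (4 B), `entries` (2 B), so it starts at offset 4 + 2 = 6 and occupies 2 bytes.
Bytes at offsets 6..7: CE ED.
Big-endian stores the most-significant byte at the lowest address.
The bytes are already most-significant first: 0xCEED.
Top bit is set, so as a signed 16-bit value this is 0xCEED − 2^16 = -12563.

-12563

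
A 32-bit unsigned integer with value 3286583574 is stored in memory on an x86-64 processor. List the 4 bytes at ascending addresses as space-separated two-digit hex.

3286583574 in hexadecimal, padded to 32 bits, is 0xC3E54916.
Split into bytes (most-significant first): C3 E5 49 16.
In little-endian order the low byte comes first in memory.
So at ascending addresses the bytes are 16 49 E5 C3.

16 49 E5 C3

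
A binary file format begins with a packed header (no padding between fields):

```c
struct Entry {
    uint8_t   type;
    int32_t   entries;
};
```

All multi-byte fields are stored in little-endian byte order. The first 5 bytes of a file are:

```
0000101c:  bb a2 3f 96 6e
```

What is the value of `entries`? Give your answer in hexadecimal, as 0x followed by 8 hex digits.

`entries` follows `type` (1 byte), so it starts at byte offset 1 and occupies 4 bytes.
Bytes at offsets 1..4: A2 3F 96 6E.
Little-endian stores the least-significant byte at the lowest address.
Reassemble most-significant byte first: 6E 96 3F A2 → 0x6E963FA2.

0x6E963FA2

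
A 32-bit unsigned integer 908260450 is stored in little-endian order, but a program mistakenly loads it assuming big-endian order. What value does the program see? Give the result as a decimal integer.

908260450 in 32-bit hexadecimal is 0x3622F462.
Stored little-endian, the bytes at ascending addresses are 62 F4 22 36.
Read back as big-endian, the last byte is least significant, giving 0x62F42236.
0x62F42236 = 1660166710.

1660166710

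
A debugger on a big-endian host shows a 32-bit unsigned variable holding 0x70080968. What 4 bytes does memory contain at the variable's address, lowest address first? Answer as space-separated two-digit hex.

Split into bytes (most-significant first): 70 08 09 68.
Big-endian: lowest address holds the most-significant byte.
So the memory order matches the most-significant-first order: 70 08 09 68.

70 08 09 68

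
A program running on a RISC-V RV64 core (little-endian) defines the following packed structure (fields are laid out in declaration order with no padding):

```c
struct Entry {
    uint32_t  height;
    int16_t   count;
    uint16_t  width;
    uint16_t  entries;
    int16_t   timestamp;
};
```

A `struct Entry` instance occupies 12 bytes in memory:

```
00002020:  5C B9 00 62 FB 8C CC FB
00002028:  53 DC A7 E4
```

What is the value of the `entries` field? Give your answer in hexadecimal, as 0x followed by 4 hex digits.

`entries` follows `height` (4 B), `count` (2 B), `width` (2 B), so it starts at offset 4 + 2 + 2 = 8 and occupies 2 bytes.
Bytes at offsets 8..9: 53 DC.
Little-endian stores the least-significant byte at the lowest address.
Reassemble most-significant byte first: DC 53 → 0xDC53.

0xDC53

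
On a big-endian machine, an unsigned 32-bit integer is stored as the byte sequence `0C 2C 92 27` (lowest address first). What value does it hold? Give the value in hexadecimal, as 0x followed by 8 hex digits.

0x0C2C9227

Big-endian: lowest address holds the most-significant byte.
The bytes are already most-significant first: 0x0C2C9227.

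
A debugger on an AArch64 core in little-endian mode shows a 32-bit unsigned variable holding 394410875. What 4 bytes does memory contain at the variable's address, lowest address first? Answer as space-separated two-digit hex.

394410875 in hexadecimal, padded to 32 bits, is 0x17823B7B.
Split into bytes (most-significant first): 17 82 3B 7B.
Little-endian: lowest address holds the least-significant byte.
So at ascending addresses the bytes are 7B 3B 82 17.

7B 3B 82 17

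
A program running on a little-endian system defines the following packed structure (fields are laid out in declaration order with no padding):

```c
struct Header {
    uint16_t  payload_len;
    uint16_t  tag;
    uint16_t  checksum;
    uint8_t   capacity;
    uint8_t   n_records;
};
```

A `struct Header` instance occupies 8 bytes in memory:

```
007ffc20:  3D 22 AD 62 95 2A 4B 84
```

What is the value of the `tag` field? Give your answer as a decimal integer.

25261

`tag` follows `payload_len` (2 bytes), so it starts at byte offset 2 and occupies 2 bytes.
Bytes at offsets 2..3: AD 62.
In little-endian order the low byte comes first in memory.
Reassemble most-significant byte first: 62 AD → 0x62AD.
0x62AD = 25261.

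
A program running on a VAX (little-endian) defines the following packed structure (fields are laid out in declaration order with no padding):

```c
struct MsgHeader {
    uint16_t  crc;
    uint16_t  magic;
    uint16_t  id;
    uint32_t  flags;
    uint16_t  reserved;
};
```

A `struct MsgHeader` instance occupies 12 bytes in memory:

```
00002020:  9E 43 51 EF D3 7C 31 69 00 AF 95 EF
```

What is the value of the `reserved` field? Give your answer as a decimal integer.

61333

`reserved` follows `crc` (2 B), `magic` (2 B), `id` (2 B), `flags` (4 B), so it starts at offset 2 + 2 + 2 + 4 = 10 and occupies 2 bytes.
Bytes at offsets 10..11: 95 EF.
Little-endian: lowest address holds the least-significant byte.
Reassemble most-significant byte first: EF 95 → 0xEF95.
0xEF95 = 61333.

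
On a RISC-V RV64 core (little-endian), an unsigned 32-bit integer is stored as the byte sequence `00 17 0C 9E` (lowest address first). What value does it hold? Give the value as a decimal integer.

Little-endian stores the least-significant byte at the lowest address.
Reassemble most-significant byte first: 9E 0C 17 00 → 0x9E0C1700.
0x9E0C1700 = 2651592448.

2651592448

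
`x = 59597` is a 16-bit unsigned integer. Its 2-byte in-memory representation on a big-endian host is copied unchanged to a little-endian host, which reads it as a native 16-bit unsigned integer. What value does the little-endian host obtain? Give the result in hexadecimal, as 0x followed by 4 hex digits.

59597 in 16-bit hexadecimal is 0xE8CD.
Stored big-endian, the bytes at ascending addresses are E8 CD.
Read back as little-endian, the first byte is least significant, giving 0xCDE8.

0xCDE8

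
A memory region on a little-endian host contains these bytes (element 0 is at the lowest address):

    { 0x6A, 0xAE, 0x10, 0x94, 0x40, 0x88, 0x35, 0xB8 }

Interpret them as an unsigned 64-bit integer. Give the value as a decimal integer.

In little-endian order the low byte comes first in memory.
Reassemble most-significant byte first: B8 35 88 40 94 10 AE 6A → 0xB83588409410AE6A.
0xB83588409410AE6A = 13273665287687810666.

13273665287687810666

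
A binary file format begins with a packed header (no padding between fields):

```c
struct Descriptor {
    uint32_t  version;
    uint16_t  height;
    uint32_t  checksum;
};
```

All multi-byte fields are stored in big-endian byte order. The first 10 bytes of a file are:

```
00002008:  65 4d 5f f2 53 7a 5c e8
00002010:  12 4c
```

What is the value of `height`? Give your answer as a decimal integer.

`height` follows `version` (4 bytes), so it starts at byte offset 4 and occupies 2 bytes.
Bytes at offsets 4..5: 53 7A.
Big-endian: lowest address holds the most-significant byte.
The bytes are already most-significant first: 0x537A.
0x537A = 21370.

21370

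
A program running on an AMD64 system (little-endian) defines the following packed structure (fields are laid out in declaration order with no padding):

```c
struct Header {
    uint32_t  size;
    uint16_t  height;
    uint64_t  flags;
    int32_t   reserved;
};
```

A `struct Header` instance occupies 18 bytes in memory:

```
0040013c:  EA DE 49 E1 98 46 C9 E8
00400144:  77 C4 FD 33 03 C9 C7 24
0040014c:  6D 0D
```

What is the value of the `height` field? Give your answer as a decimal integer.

18072

`height` follows `size` (4 bytes), so it starts at byte offset 4 and occupies 2 bytes.
Bytes at offsets 4..5: 98 46.
Little-endian stores the least-significant byte at the lowest address.
Reassemble most-significant byte first: 46 98 → 0x4698.
0x4698 = 18072.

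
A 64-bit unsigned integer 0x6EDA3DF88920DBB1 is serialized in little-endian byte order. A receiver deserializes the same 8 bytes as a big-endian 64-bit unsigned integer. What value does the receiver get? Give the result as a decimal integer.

12815872941560289902

Stored little-endian, the bytes at ascending addresses are B1 DB 20 89 F8 3D DA 6E.
Read back as big-endian, the last byte is least significant, giving 0xB1DB2089F83DDA6E.
0xB1DB2089F83DDA6E = 12815872941560289902.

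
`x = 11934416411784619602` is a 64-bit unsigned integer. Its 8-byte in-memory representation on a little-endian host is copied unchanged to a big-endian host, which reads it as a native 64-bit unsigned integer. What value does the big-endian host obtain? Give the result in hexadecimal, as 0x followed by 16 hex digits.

11934416411784619602 in 64-bit hexadecimal is 0xA59F907ECA03A652.
Stored little-endian, the bytes at ascending addresses are 52 A6 03 CA 7E 90 9F A5.
Read back as big-endian, the last byte is least significant, giving 0x52A603CA7E909FA5.

0x52A603CA7E909FA5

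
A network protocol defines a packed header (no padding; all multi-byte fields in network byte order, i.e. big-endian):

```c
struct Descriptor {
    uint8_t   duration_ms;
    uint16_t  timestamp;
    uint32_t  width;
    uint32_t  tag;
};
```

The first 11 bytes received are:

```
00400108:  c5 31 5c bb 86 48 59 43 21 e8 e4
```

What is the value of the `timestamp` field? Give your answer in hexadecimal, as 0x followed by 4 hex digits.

`timestamp` follows `duration_ms` (1 byte), so it starts at byte offset 1 and occupies 2 bytes.
Bytes at offsets 1..2: 31 5C.
Big-endian: lowest address holds the most-significant byte.
The bytes are already most-significant first: 0x315C.

0x315C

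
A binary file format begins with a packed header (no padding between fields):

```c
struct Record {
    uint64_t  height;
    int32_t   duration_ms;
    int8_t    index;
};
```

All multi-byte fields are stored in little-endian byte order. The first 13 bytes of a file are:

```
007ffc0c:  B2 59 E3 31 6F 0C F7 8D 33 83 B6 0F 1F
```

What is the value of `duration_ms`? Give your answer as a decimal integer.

263619379

`duration_ms` follows `height` (8 bytes), so it starts at byte offset 8 and occupies 4 bytes.
Bytes at offsets 8..11: 33 83 B6 0F.
In little-endian order the low byte comes first in memory.
Reassemble most-significant byte first: 0F B6 83 33 → 0x0FB68333.
0x0FB68333 = 263619379.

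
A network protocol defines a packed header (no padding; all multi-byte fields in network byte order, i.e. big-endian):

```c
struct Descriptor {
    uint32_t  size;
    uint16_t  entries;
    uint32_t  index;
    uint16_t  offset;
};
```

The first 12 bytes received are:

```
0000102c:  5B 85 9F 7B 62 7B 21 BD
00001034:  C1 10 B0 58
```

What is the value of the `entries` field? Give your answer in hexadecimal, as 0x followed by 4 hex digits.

0x627B

`entries` follows `size` (4 bytes), so it starts at byte offset 4 and occupies 2 bytes.
Bytes at offsets 4..5: 62 7B.
In big-endian order the high byte comes first in memory.
The bytes are already most-significant first: 0x627B.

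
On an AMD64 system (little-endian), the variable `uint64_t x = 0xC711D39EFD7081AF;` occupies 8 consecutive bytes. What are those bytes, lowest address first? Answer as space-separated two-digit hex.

AF 81 70 FD 9E D3 11 C7

Split into bytes (most-significant first): C7 11 D3 9E FD 70 81 AF.
Little-endian: lowest address holds the least-significant byte.
So at ascending addresses the bytes are AF 81 70 FD 9E D3 11 C7.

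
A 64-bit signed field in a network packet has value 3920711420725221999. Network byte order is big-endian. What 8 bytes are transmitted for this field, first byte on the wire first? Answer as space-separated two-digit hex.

3920711420725221999 in hexadecimal, padded to 64 bits, is 0x36692A43AB24DA6F.
Split into bytes (most-significant first): 36 69 2A 43 AB 24 DA 6F.
Big-endian: lowest address holds the most-significant byte.
So the memory order matches the most-significant-first order: 36 69 2A 43 AB 24 DA 6F.

36 69 2A 43 AB 24 DA 6F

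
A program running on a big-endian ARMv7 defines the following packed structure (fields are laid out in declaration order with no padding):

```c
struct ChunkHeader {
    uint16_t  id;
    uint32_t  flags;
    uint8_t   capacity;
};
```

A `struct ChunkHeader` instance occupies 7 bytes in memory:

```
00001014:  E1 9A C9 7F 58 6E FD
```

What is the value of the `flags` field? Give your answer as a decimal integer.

`flags` follows `id` (2 bytes), so it starts at byte offset 2 and occupies 4 bytes.
Bytes at offsets 2..5: C9 7F 58 6E.
Big-endian: lowest address holds the most-significant byte.
The bytes are already most-significant first: 0xC97F586E.
0xC97F586E = 3380566126.

3380566126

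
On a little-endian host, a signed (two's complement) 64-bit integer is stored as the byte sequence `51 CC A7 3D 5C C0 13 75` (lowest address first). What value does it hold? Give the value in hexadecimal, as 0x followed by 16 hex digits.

Little-endian: lowest address holds the least-significant byte.
Reassemble most-significant byte first: 75 13 C0 5C 3D A7 CC 51 → 0x7513C05C3DA7CC51.

0x7513C05C3DA7CC51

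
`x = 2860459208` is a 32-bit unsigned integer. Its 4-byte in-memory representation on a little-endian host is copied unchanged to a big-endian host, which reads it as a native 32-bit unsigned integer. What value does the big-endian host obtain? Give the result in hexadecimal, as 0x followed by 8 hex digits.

2860459208 in 32-bit hexadecimal is 0xAA7F24C8.
Stored little-endian, the bytes at ascending addresses are C8 24 7F AA.
Read back as big-endian, the last byte is least significant, giving 0xC8247FAA.

0xC8247FAA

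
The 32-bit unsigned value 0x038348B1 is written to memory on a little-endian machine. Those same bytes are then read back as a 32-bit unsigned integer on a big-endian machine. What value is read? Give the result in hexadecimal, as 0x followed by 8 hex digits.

Stored little-endian, the bytes at ascending addresses are B1 48 83 03.
Read back as big-endian, the last byte is least significant, giving 0xB1488303.

0xB1488303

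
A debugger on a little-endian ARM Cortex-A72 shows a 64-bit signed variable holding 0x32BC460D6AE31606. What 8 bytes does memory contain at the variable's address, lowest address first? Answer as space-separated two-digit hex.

Split into bytes (most-significant first): 32 BC 46 0D 6A E3 16 06.
Little-endian stores the least-significant byte at the lowest address.
So at ascending addresses the bytes are 06 16 E3 6A 0D 46 BC 32.

06 16 E3 6A 0D 46 BC 32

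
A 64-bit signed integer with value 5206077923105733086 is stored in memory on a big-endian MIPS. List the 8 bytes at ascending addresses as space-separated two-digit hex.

5206077923105733086 in hexadecimal, padded to 64 bits, is 0x483FB449BFB879DE.
Split into bytes (most-significant first): 48 3F B4 49 BF B8 79 DE.
Big-endian stores the most-significant byte at the lowest address.
So the memory order matches the most-significant-first order: 48 3F B4 49 BF B8 79 DE.

48 3F B4 49 BF B8 79 DE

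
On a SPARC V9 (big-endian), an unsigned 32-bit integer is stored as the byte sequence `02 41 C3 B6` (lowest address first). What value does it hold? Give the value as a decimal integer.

37864374

Big-endian: lowest address holds the most-significant byte.
The bytes are already most-significant first: 0x0241C3B6.
0x0241C3B6 = 37864374.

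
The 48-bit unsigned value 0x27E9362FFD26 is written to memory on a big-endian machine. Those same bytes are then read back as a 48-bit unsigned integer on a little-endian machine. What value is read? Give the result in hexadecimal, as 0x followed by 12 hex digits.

Stored big-endian, the bytes at ascending addresses are 27 E9 36 2F FD 26.
Read back as little-endian, the first byte is least significant, giving 0x26FD2F36E927.

0x26FD2F36E927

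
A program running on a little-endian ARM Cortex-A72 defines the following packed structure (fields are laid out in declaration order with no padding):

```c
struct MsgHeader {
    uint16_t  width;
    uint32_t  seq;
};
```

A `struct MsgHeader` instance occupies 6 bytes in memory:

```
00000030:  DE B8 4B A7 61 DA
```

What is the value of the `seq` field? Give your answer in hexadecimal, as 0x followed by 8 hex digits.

0xDA61A74B

`seq` follows `width` (2 bytes), so it starts at byte offset 2 and occupies 4 bytes.
Bytes at offsets 2..5: 4B A7 61 DA.
Little-endian: lowest address holds the least-significant byte.
Reassemble most-significant byte first: DA 61 A7 4B → 0xDA61A74B.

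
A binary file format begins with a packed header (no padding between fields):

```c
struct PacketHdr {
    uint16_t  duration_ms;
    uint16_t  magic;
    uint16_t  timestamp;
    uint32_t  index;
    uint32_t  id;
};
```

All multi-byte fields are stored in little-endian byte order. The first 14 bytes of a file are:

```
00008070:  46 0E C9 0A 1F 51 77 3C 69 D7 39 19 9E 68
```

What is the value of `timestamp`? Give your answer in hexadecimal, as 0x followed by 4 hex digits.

0x511F

`timestamp` follows `duration_ms` (2 B), `magic` (2 B), so it starts at offset 2 + 2 = 4 and occupies 2 bytes.
Bytes at offsets 4..5: 1F 51.
Little-endian: lowest address holds the least-significant byte.
Reassemble most-significant byte first: 51 1F → 0x511F.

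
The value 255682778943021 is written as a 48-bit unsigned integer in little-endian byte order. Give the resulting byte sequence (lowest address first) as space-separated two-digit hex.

255682778943021 in hexadecimal, padded to 48 bits, is 0xE88AC936CE2D.
Split into bytes (most-significant first): E8 8A C9 36 CE 2D.
Little-endian: lowest address holds the least-significant byte.
So at ascending addresses the bytes are 2D CE 36 C9 8A E8.

2D CE 36 C9 8A E8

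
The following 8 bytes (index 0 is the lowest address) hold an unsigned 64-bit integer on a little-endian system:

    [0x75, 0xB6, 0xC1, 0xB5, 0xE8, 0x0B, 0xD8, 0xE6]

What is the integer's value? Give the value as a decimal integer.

Little-endian: lowest address holds the least-significant byte.
Reassemble most-significant byte first: E6 D8 0B E8 B5 C1 B6 75 → 0xE6D80BE8B5C1B675.
0xE6D80BE8B5C1B675 = 16634058317802616437.

16634058317802616437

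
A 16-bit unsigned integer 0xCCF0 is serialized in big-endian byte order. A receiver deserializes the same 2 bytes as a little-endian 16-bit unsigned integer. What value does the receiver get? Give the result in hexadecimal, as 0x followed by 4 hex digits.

Stored big-endian, the bytes at ascending addresses are CC F0.
Read back as little-endian, the first byte is least significant, giving 0xF0CC.

0xF0CC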